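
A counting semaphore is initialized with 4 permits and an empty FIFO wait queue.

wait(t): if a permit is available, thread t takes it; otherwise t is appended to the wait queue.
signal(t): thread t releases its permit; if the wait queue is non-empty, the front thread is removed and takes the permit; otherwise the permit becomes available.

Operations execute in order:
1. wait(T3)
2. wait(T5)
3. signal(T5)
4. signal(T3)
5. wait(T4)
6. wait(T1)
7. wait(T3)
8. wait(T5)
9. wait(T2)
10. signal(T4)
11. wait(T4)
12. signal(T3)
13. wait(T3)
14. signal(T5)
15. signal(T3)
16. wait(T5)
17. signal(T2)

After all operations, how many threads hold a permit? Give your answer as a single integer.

Answer: 3

Derivation:
Step 1: wait(T3) -> count=3 queue=[] holders={T3}
Step 2: wait(T5) -> count=2 queue=[] holders={T3,T5}
Step 3: signal(T5) -> count=3 queue=[] holders={T3}
Step 4: signal(T3) -> count=4 queue=[] holders={none}
Step 5: wait(T4) -> count=3 queue=[] holders={T4}
Step 6: wait(T1) -> count=2 queue=[] holders={T1,T4}
Step 7: wait(T3) -> count=1 queue=[] holders={T1,T3,T4}
Step 8: wait(T5) -> count=0 queue=[] holders={T1,T3,T4,T5}
Step 9: wait(T2) -> count=0 queue=[T2] holders={T1,T3,T4,T5}
Step 10: signal(T4) -> count=0 queue=[] holders={T1,T2,T3,T5}
Step 11: wait(T4) -> count=0 queue=[T4] holders={T1,T2,T3,T5}
Step 12: signal(T3) -> count=0 queue=[] holders={T1,T2,T4,T5}
Step 13: wait(T3) -> count=0 queue=[T3] holders={T1,T2,T4,T5}
Step 14: signal(T5) -> count=0 queue=[] holders={T1,T2,T3,T4}
Step 15: signal(T3) -> count=1 queue=[] holders={T1,T2,T4}
Step 16: wait(T5) -> count=0 queue=[] holders={T1,T2,T4,T5}
Step 17: signal(T2) -> count=1 queue=[] holders={T1,T4,T5}
Final holders: {T1,T4,T5} -> 3 thread(s)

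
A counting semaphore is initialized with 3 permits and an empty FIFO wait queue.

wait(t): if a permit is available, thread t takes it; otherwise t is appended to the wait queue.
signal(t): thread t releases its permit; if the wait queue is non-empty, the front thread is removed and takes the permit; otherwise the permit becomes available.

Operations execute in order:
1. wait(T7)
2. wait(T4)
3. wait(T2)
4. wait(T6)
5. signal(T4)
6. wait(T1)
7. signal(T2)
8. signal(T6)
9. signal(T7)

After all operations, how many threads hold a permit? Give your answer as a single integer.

Answer: 1

Derivation:
Step 1: wait(T7) -> count=2 queue=[] holders={T7}
Step 2: wait(T4) -> count=1 queue=[] holders={T4,T7}
Step 3: wait(T2) -> count=0 queue=[] holders={T2,T4,T7}
Step 4: wait(T6) -> count=0 queue=[T6] holders={T2,T4,T7}
Step 5: signal(T4) -> count=0 queue=[] holders={T2,T6,T7}
Step 6: wait(T1) -> count=0 queue=[T1] holders={T2,T6,T7}
Step 7: signal(T2) -> count=0 queue=[] holders={T1,T6,T7}
Step 8: signal(T6) -> count=1 queue=[] holders={T1,T7}
Step 9: signal(T7) -> count=2 queue=[] holders={T1}
Final holders: {T1} -> 1 thread(s)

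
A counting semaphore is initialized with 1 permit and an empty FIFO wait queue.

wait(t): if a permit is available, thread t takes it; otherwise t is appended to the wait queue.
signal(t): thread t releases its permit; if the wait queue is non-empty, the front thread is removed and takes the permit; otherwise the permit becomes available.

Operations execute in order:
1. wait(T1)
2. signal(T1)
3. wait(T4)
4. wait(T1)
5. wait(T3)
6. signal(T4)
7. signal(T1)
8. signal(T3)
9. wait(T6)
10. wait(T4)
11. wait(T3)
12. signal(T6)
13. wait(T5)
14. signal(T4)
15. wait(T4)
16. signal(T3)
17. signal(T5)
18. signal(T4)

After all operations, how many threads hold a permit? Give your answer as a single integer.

Step 1: wait(T1) -> count=0 queue=[] holders={T1}
Step 2: signal(T1) -> count=1 queue=[] holders={none}
Step 3: wait(T4) -> count=0 queue=[] holders={T4}
Step 4: wait(T1) -> count=0 queue=[T1] holders={T4}
Step 5: wait(T3) -> count=0 queue=[T1,T3] holders={T4}
Step 6: signal(T4) -> count=0 queue=[T3] holders={T1}
Step 7: signal(T1) -> count=0 queue=[] holders={T3}
Step 8: signal(T3) -> count=1 queue=[] holders={none}
Step 9: wait(T6) -> count=0 queue=[] holders={T6}
Step 10: wait(T4) -> count=0 queue=[T4] holders={T6}
Step 11: wait(T3) -> count=0 queue=[T4,T3] holders={T6}
Step 12: signal(T6) -> count=0 queue=[T3] holders={T4}
Step 13: wait(T5) -> count=0 queue=[T3,T5] holders={T4}
Step 14: signal(T4) -> count=0 queue=[T5] holders={T3}
Step 15: wait(T4) -> count=0 queue=[T5,T4] holders={T3}
Step 16: signal(T3) -> count=0 queue=[T4] holders={T5}
Step 17: signal(T5) -> count=0 queue=[] holders={T4}
Step 18: signal(T4) -> count=1 queue=[] holders={none}
Final holders: {none} -> 0 thread(s)

Answer: 0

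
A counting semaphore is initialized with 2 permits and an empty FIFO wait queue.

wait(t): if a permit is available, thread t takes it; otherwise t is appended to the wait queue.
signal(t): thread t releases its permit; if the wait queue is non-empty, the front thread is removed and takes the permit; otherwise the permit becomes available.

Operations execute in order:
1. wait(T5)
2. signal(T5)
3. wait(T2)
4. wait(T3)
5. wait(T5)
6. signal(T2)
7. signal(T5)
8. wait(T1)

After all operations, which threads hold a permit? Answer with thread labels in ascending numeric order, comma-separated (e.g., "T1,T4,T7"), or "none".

Answer: T1,T3

Derivation:
Step 1: wait(T5) -> count=1 queue=[] holders={T5}
Step 2: signal(T5) -> count=2 queue=[] holders={none}
Step 3: wait(T2) -> count=1 queue=[] holders={T2}
Step 4: wait(T3) -> count=0 queue=[] holders={T2,T3}
Step 5: wait(T5) -> count=0 queue=[T5] holders={T2,T3}
Step 6: signal(T2) -> count=0 queue=[] holders={T3,T5}
Step 7: signal(T5) -> count=1 queue=[] holders={T3}
Step 8: wait(T1) -> count=0 queue=[] holders={T1,T3}
Final holders: T1,T3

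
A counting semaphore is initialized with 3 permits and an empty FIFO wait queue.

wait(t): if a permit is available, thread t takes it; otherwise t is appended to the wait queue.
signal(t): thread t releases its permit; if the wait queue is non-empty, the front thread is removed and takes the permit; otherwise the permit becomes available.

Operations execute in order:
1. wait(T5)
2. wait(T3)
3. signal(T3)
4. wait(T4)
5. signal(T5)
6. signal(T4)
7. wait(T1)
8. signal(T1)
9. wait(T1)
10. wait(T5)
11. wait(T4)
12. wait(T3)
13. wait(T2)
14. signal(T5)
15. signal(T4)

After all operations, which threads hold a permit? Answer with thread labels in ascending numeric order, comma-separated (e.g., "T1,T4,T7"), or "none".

Step 1: wait(T5) -> count=2 queue=[] holders={T5}
Step 2: wait(T3) -> count=1 queue=[] holders={T3,T5}
Step 3: signal(T3) -> count=2 queue=[] holders={T5}
Step 4: wait(T4) -> count=1 queue=[] holders={T4,T5}
Step 5: signal(T5) -> count=2 queue=[] holders={T4}
Step 6: signal(T4) -> count=3 queue=[] holders={none}
Step 7: wait(T1) -> count=2 queue=[] holders={T1}
Step 8: signal(T1) -> count=3 queue=[] holders={none}
Step 9: wait(T1) -> count=2 queue=[] holders={T1}
Step 10: wait(T5) -> count=1 queue=[] holders={T1,T5}
Step 11: wait(T4) -> count=0 queue=[] holders={T1,T4,T5}
Step 12: wait(T3) -> count=0 queue=[T3] holders={T1,T4,T5}
Step 13: wait(T2) -> count=0 queue=[T3,T2] holders={T1,T4,T5}
Step 14: signal(T5) -> count=0 queue=[T2] holders={T1,T3,T4}
Step 15: signal(T4) -> count=0 queue=[] holders={T1,T2,T3}
Final holders: T1,T2,T3

Answer: T1,T2,T3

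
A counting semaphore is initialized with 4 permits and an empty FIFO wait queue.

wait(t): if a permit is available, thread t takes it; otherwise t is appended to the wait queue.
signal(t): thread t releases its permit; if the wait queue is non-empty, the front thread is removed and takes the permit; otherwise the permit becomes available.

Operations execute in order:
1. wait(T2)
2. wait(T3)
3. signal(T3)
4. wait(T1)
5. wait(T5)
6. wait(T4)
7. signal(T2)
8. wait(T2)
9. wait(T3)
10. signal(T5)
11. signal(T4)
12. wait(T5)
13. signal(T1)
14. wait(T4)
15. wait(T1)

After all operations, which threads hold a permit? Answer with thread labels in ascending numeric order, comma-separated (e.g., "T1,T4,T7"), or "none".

Answer: T2,T3,T4,T5

Derivation:
Step 1: wait(T2) -> count=3 queue=[] holders={T2}
Step 2: wait(T3) -> count=2 queue=[] holders={T2,T3}
Step 3: signal(T3) -> count=3 queue=[] holders={T2}
Step 4: wait(T1) -> count=2 queue=[] holders={T1,T2}
Step 5: wait(T5) -> count=1 queue=[] holders={T1,T2,T5}
Step 6: wait(T4) -> count=0 queue=[] holders={T1,T2,T4,T5}
Step 7: signal(T2) -> count=1 queue=[] holders={T1,T4,T5}
Step 8: wait(T2) -> count=0 queue=[] holders={T1,T2,T4,T5}
Step 9: wait(T3) -> count=0 queue=[T3] holders={T1,T2,T4,T5}
Step 10: signal(T5) -> count=0 queue=[] holders={T1,T2,T3,T4}
Step 11: signal(T4) -> count=1 queue=[] holders={T1,T2,T3}
Step 12: wait(T5) -> count=0 queue=[] holders={T1,T2,T3,T5}
Step 13: signal(T1) -> count=1 queue=[] holders={T2,T3,T5}
Step 14: wait(T4) -> count=0 queue=[] holders={T2,T3,T4,T5}
Step 15: wait(T1) -> count=0 queue=[T1] holders={T2,T3,T4,T5}
Final holders: T2,T3,T4,T5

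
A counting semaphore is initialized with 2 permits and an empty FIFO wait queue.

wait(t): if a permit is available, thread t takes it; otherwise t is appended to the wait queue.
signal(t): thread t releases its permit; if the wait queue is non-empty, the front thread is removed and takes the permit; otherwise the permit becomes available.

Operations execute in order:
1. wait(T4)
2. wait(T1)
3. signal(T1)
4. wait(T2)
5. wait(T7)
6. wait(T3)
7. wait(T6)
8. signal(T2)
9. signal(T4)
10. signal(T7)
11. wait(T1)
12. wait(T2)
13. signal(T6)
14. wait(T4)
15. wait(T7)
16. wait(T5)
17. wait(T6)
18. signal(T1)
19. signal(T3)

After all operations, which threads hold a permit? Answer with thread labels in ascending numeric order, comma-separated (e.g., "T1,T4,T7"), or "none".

Answer: T2,T4

Derivation:
Step 1: wait(T4) -> count=1 queue=[] holders={T4}
Step 2: wait(T1) -> count=0 queue=[] holders={T1,T4}
Step 3: signal(T1) -> count=1 queue=[] holders={T4}
Step 4: wait(T2) -> count=0 queue=[] holders={T2,T4}
Step 5: wait(T7) -> count=0 queue=[T7] holders={T2,T4}
Step 6: wait(T3) -> count=0 queue=[T7,T3] holders={T2,T4}
Step 7: wait(T6) -> count=0 queue=[T7,T3,T6] holders={T2,T4}
Step 8: signal(T2) -> count=0 queue=[T3,T6] holders={T4,T7}
Step 9: signal(T4) -> count=0 queue=[T6] holders={T3,T7}
Step 10: signal(T7) -> count=0 queue=[] holders={T3,T6}
Step 11: wait(T1) -> count=0 queue=[T1] holders={T3,T6}
Step 12: wait(T2) -> count=0 queue=[T1,T2] holders={T3,T6}
Step 13: signal(T6) -> count=0 queue=[T2] holders={T1,T3}
Step 14: wait(T4) -> count=0 queue=[T2,T4] holders={T1,T3}
Step 15: wait(T7) -> count=0 queue=[T2,T4,T7] holders={T1,T3}
Step 16: wait(T5) -> count=0 queue=[T2,T4,T7,T5] holders={T1,T3}
Step 17: wait(T6) -> count=0 queue=[T2,T4,T7,T5,T6] holders={T1,T3}
Step 18: signal(T1) -> count=0 queue=[T4,T7,T5,T6] holders={T2,T3}
Step 19: signal(T3) -> count=0 queue=[T7,T5,T6] holders={T2,T4}
Final holders: T2,T4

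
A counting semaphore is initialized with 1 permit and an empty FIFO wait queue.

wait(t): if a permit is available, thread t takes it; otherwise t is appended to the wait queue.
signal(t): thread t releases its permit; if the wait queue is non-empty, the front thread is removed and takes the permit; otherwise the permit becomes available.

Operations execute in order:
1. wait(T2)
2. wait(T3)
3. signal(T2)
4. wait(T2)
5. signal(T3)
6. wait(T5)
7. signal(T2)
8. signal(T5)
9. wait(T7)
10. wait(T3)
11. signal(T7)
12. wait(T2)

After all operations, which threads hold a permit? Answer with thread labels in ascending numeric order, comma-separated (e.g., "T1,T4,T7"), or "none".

Answer: T3

Derivation:
Step 1: wait(T2) -> count=0 queue=[] holders={T2}
Step 2: wait(T3) -> count=0 queue=[T3] holders={T2}
Step 3: signal(T2) -> count=0 queue=[] holders={T3}
Step 4: wait(T2) -> count=0 queue=[T2] holders={T3}
Step 5: signal(T3) -> count=0 queue=[] holders={T2}
Step 6: wait(T5) -> count=0 queue=[T5] holders={T2}
Step 7: signal(T2) -> count=0 queue=[] holders={T5}
Step 8: signal(T5) -> count=1 queue=[] holders={none}
Step 9: wait(T7) -> count=0 queue=[] holders={T7}
Step 10: wait(T3) -> count=0 queue=[T3] holders={T7}
Step 11: signal(T7) -> count=0 queue=[] holders={T3}
Step 12: wait(T2) -> count=0 queue=[T2] holders={T3}
Final holders: T3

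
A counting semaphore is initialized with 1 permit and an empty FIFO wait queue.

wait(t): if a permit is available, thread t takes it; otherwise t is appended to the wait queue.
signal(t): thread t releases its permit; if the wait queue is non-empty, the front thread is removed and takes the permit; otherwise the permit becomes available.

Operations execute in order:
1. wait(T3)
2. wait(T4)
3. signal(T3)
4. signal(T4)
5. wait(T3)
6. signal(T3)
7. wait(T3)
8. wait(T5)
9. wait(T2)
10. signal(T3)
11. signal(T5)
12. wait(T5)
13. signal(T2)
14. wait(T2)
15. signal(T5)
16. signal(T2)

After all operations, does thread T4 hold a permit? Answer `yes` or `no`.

Answer: no

Derivation:
Step 1: wait(T3) -> count=0 queue=[] holders={T3}
Step 2: wait(T4) -> count=0 queue=[T4] holders={T3}
Step 3: signal(T3) -> count=0 queue=[] holders={T4}
Step 4: signal(T4) -> count=1 queue=[] holders={none}
Step 5: wait(T3) -> count=0 queue=[] holders={T3}
Step 6: signal(T3) -> count=1 queue=[] holders={none}
Step 7: wait(T3) -> count=0 queue=[] holders={T3}
Step 8: wait(T5) -> count=0 queue=[T5] holders={T3}
Step 9: wait(T2) -> count=0 queue=[T5,T2] holders={T3}
Step 10: signal(T3) -> count=0 queue=[T2] holders={T5}
Step 11: signal(T5) -> count=0 queue=[] holders={T2}
Step 12: wait(T5) -> count=0 queue=[T5] holders={T2}
Step 13: signal(T2) -> count=0 queue=[] holders={T5}
Step 14: wait(T2) -> count=0 queue=[T2] holders={T5}
Step 15: signal(T5) -> count=0 queue=[] holders={T2}
Step 16: signal(T2) -> count=1 queue=[] holders={none}
Final holders: {none} -> T4 not in holders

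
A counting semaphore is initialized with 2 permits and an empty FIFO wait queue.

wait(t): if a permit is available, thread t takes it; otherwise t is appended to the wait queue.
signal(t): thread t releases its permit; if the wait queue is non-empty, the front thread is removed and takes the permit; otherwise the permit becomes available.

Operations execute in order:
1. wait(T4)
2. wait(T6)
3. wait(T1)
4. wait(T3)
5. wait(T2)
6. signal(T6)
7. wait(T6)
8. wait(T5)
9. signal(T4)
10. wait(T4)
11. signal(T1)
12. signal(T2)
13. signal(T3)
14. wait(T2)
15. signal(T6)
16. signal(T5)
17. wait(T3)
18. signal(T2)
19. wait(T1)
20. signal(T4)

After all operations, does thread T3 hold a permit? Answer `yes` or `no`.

Step 1: wait(T4) -> count=1 queue=[] holders={T4}
Step 2: wait(T6) -> count=0 queue=[] holders={T4,T6}
Step 3: wait(T1) -> count=0 queue=[T1] holders={T4,T6}
Step 4: wait(T3) -> count=0 queue=[T1,T3] holders={T4,T6}
Step 5: wait(T2) -> count=0 queue=[T1,T3,T2] holders={T4,T6}
Step 6: signal(T6) -> count=0 queue=[T3,T2] holders={T1,T4}
Step 7: wait(T6) -> count=0 queue=[T3,T2,T6] holders={T1,T4}
Step 8: wait(T5) -> count=0 queue=[T3,T2,T6,T5] holders={T1,T4}
Step 9: signal(T4) -> count=0 queue=[T2,T6,T5] holders={T1,T3}
Step 10: wait(T4) -> count=0 queue=[T2,T6,T5,T4] holders={T1,T3}
Step 11: signal(T1) -> count=0 queue=[T6,T5,T4] holders={T2,T3}
Step 12: signal(T2) -> count=0 queue=[T5,T4] holders={T3,T6}
Step 13: signal(T3) -> count=0 queue=[T4] holders={T5,T6}
Step 14: wait(T2) -> count=0 queue=[T4,T2] holders={T5,T6}
Step 15: signal(T6) -> count=0 queue=[T2] holders={T4,T5}
Step 16: signal(T5) -> count=0 queue=[] holders={T2,T4}
Step 17: wait(T3) -> count=0 queue=[T3] holders={T2,T4}
Step 18: signal(T2) -> count=0 queue=[] holders={T3,T4}
Step 19: wait(T1) -> count=0 queue=[T1] holders={T3,T4}
Step 20: signal(T4) -> count=0 queue=[] holders={T1,T3}
Final holders: {T1,T3} -> T3 in holders

Answer: yes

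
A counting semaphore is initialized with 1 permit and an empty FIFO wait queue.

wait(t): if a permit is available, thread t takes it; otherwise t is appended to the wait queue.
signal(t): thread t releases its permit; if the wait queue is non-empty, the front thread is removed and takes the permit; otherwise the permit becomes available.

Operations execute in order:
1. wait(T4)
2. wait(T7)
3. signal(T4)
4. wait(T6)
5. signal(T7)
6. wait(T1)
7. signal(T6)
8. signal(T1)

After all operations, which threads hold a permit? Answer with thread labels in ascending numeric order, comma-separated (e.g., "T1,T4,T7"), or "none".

Answer: none

Derivation:
Step 1: wait(T4) -> count=0 queue=[] holders={T4}
Step 2: wait(T7) -> count=0 queue=[T7] holders={T4}
Step 3: signal(T4) -> count=0 queue=[] holders={T7}
Step 4: wait(T6) -> count=0 queue=[T6] holders={T7}
Step 5: signal(T7) -> count=0 queue=[] holders={T6}
Step 6: wait(T1) -> count=0 queue=[T1] holders={T6}
Step 7: signal(T6) -> count=0 queue=[] holders={T1}
Step 8: signal(T1) -> count=1 queue=[] holders={none}
Final holders: none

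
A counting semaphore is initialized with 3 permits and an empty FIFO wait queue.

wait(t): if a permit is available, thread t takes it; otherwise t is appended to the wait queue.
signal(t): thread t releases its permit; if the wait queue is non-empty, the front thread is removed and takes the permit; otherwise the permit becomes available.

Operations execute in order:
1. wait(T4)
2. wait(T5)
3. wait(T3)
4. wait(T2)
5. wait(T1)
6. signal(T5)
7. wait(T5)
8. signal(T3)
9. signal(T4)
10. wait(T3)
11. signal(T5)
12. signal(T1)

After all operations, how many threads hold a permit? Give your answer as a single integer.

Answer: 2

Derivation:
Step 1: wait(T4) -> count=2 queue=[] holders={T4}
Step 2: wait(T5) -> count=1 queue=[] holders={T4,T5}
Step 3: wait(T3) -> count=0 queue=[] holders={T3,T4,T5}
Step 4: wait(T2) -> count=0 queue=[T2] holders={T3,T4,T5}
Step 5: wait(T1) -> count=0 queue=[T2,T1] holders={T3,T4,T5}
Step 6: signal(T5) -> count=0 queue=[T1] holders={T2,T3,T4}
Step 7: wait(T5) -> count=0 queue=[T1,T5] holders={T2,T3,T4}
Step 8: signal(T3) -> count=0 queue=[T5] holders={T1,T2,T4}
Step 9: signal(T4) -> count=0 queue=[] holders={T1,T2,T5}
Step 10: wait(T3) -> count=0 queue=[T3] holders={T1,T2,T5}
Step 11: signal(T5) -> count=0 queue=[] holders={T1,T2,T3}
Step 12: signal(T1) -> count=1 queue=[] holders={T2,T3}
Final holders: {T2,T3} -> 2 thread(s)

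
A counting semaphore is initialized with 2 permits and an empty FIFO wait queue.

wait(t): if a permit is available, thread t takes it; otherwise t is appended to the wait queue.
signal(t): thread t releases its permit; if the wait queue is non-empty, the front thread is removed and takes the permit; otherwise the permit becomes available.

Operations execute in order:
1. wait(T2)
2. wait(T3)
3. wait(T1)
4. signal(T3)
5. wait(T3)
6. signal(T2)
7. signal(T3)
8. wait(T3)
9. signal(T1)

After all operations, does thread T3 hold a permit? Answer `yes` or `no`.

Step 1: wait(T2) -> count=1 queue=[] holders={T2}
Step 2: wait(T3) -> count=0 queue=[] holders={T2,T3}
Step 3: wait(T1) -> count=0 queue=[T1] holders={T2,T3}
Step 4: signal(T3) -> count=0 queue=[] holders={T1,T2}
Step 5: wait(T3) -> count=0 queue=[T3] holders={T1,T2}
Step 6: signal(T2) -> count=0 queue=[] holders={T1,T3}
Step 7: signal(T3) -> count=1 queue=[] holders={T1}
Step 8: wait(T3) -> count=0 queue=[] holders={T1,T3}
Step 9: signal(T1) -> count=1 queue=[] holders={T3}
Final holders: {T3} -> T3 in holders

Answer: yes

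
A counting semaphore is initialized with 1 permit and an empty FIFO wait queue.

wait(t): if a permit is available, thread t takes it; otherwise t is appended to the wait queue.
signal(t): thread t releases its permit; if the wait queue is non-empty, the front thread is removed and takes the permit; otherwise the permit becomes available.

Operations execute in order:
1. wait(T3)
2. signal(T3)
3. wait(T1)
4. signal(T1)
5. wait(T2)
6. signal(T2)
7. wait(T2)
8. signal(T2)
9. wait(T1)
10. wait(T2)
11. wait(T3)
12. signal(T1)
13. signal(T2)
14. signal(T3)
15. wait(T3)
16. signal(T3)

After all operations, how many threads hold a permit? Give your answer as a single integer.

Answer: 0

Derivation:
Step 1: wait(T3) -> count=0 queue=[] holders={T3}
Step 2: signal(T3) -> count=1 queue=[] holders={none}
Step 3: wait(T1) -> count=0 queue=[] holders={T1}
Step 4: signal(T1) -> count=1 queue=[] holders={none}
Step 5: wait(T2) -> count=0 queue=[] holders={T2}
Step 6: signal(T2) -> count=1 queue=[] holders={none}
Step 7: wait(T2) -> count=0 queue=[] holders={T2}
Step 8: signal(T2) -> count=1 queue=[] holders={none}
Step 9: wait(T1) -> count=0 queue=[] holders={T1}
Step 10: wait(T2) -> count=0 queue=[T2] holders={T1}
Step 11: wait(T3) -> count=0 queue=[T2,T3] holders={T1}
Step 12: signal(T1) -> count=0 queue=[T3] holders={T2}
Step 13: signal(T2) -> count=0 queue=[] holders={T3}
Step 14: signal(T3) -> count=1 queue=[] holders={none}
Step 15: wait(T3) -> count=0 queue=[] holders={T3}
Step 16: signal(T3) -> count=1 queue=[] holders={none}
Final holders: {none} -> 0 thread(s)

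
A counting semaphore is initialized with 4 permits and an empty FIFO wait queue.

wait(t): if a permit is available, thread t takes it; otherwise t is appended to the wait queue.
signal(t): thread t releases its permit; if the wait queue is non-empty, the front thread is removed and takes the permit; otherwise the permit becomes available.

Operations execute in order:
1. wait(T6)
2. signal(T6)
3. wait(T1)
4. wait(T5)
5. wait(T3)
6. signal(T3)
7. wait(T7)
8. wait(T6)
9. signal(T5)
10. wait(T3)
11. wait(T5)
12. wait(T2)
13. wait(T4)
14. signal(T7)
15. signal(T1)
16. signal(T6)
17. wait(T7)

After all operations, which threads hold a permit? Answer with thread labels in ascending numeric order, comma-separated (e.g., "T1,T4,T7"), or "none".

Answer: T2,T3,T4,T5

Derivation:
Step 1: wait(T6) -> count=3 queue=[] holders={T6}
Step 2: signal(T6) -> count=4 queue=[] holders={none}
Step 3: wait(T1) -> count=3 queue=[] holders={T1}
Step 4: wait(T5) -> count=2 queue=[] holders={T1,T5}
Step 5: wait(T3) -> count=1 queue=[] holders={T1,T3,T5}
Step 6: signal(T3) -> count=2 queue=[] holders={T1,T5}
Step 7: wait(T7) -> count=1 queue=[] holders={T1,T5,T7}
Step 8: wait(T6) -> count=0 queue=[] holders={T1,T5,T6,T7}
Step 9: signal(T5) -> count=1 queue=[] holders={T1,T6,T7}
Step 10: wait(T3) -> count=0 queue=[] holders={T1,T3,T6,T7}
Step 11: wait(T5) -> count=0 queue=[T5] holders={T1,T3,T6,T7}
Step 12: wait(T2) -> count=0 queue=[T5,T2] holders={T1,T3,T6,T7}
Step 13: wait(T4) -> count=0 queue=[T5,T2,T4] holders={T1,T3,T6,T7}
Step 14: signal(T7) -> count=0 queue=[T2,T4] holders={T1,T3,T5,T6}
Step 15: signal(T1) -> count=0 queue=[T4] holders={T2,T3,T5,T6}
Step 16: signal(T6) -> count=0 queue=[] holders={T2,T3,T4,T5}
Step 17: wait(T7) -> count=0 queue=[T7] holders={T2,T3,T4,T5}
Final holders: T2,T3,T4,T5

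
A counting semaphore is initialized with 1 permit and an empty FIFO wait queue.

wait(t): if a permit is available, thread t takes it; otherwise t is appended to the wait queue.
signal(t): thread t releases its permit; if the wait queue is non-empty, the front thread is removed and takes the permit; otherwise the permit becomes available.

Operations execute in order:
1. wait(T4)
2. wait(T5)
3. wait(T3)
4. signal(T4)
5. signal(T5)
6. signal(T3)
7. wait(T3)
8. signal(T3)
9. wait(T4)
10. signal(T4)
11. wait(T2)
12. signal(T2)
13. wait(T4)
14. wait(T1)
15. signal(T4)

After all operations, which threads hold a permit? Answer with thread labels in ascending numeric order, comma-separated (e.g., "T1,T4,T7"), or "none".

Step 1: wait(T4) -> count=0 queue=[] holders={T4}
Step 2: wait(T5) -> count=0 queue=[T5] holders={T4}
Step 3: wait(T3) -> count=0 queue=[T5,T3] holders={T4}
Step 4: signal(T4) -> count=0 queue=[T3] holders={T5}
Step 5: signal(T5) -> count=0 queue=[] holders={T3}
Step 6: signal(T3) -> count=1 queue=[] holders={none}
Step 7: wait(T3) -> count=0 queue=[] holders={T3}
Step 8: signal(T3) -> count=1 queue=[] holders={none}
Step 9: wait(T4) -> count=0 queue=[] holders={T4}
Step 10: signal(T4) -> count=1 queue=[] holders={none}
Step 11: wait(T2) -> count=0 queue=[] holders={T2}
Step 12: signal(T2) -> count=1 queue=[] holders={none}
Step 13: wait(T4) -> count=0 queue=[] holders={T4}
Step 14: wait(T1) -> count=0 queue=[T1] holders={T4}
Step 15: signal(T4) -> count=0 queue=[] holders={T1}
Final holders: T1

Answer: T1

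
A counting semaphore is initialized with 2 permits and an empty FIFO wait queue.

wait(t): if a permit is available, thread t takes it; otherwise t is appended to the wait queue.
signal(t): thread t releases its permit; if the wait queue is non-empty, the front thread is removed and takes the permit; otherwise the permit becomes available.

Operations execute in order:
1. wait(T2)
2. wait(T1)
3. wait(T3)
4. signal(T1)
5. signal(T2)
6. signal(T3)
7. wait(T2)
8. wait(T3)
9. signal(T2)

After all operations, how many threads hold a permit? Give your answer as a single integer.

Step 1: wait(T2) -> count=1 queue=[] holders={T2}
Step 2: wait(T1) -> count=0 queue=[] holders={T1,T2}
Step 3: wait(T3) -> count=0 queue=[T3] holders={T1,T2}
Step 4: signal(T1) -> count=0 queue=[] holders={T2,T3}
Step 5: signal(T2) -> count=1 queue=[] holders={T3}
Step 6: signal(T3) -> count=2 queue=[] holders={none}
Step 7: wait(T2) -> count=1 queue=[] holders={T2}
Step 8: wait(T3) -> count=0 queue=[] holders={T2,T3}
Step 9: signal(T2) -> count=1 queue=[] holders={T3}
Final holders: {T3} -> 1 thread(s)

Answer: 1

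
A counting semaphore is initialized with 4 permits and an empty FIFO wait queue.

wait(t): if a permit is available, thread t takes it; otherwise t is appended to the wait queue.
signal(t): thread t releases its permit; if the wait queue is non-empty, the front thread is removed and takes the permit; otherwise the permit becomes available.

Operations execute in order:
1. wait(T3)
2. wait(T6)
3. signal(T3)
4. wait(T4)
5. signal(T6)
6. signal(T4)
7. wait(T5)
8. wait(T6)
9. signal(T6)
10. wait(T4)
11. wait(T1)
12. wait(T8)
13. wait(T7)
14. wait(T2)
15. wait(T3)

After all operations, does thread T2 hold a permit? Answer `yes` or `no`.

Step 1: wait(T3) -> count=3 queue=[] holders={T3}
Step 2: wait(T6) -> count=2 queue=[] holders={T3,T6}
Step 3: signal(T3) -> count=3 queue=[] holders={T6}
Step 4: wait(T4) -> count=2 queue=[] holders={T4,T6}
Step 5: signal(T6) -> count=3 queue=[] holders={T4}
Step 6: signal(T4) -> count=4 queue=[] holders={none}
Step 7: wait(T5) -> count=3 queue=[] holders={T5}
Step 8: wait(T6) -> count=2 queue=[] holders={T5,T6}
Step 9: signal(T6) -> count=3 queue=[] holders={T5}
Step 10: wait(T4) -> count=2 queue=[] holders={T4,T5}
Step 11: wait(T1) -> count=1 queue=[] holders={T1,T4,T5}
Step 12: wait(T8) -> count=0 queue=[] holders={T1,T4,T5,T8}
Step 13: wait(T7) -> count=0 queue=[T7] holders={T1,T4,T5,T8}
Step 14: wait(T2) -> count=0 queue=[T7,T2] holders={T1,T4,T5,T8}
Step 15: wait(T3) -> count=0 queue=[T7,T2,T3] holders={T1,T4,T5,T8}
Final holders: {T1,T4,T5,T8} -> T2 not in holders

Answer: no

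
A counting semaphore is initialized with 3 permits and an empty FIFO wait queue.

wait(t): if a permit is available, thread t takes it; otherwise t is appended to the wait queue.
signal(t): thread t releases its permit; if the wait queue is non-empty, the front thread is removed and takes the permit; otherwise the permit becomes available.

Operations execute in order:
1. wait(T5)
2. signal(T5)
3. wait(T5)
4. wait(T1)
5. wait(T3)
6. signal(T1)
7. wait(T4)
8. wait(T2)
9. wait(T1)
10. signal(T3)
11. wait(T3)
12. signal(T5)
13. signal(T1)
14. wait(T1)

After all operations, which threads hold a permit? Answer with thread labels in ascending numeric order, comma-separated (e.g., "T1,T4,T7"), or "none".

Step 1: wait(T5) -> count=2 queue=[] holders={T5}
Step 2: signal(T5) -> count=3 queue=[] holders={none}
Step 3: wait(T5) -> count=2 queue=[] holders={T5}
Step 4: wait(T1) -> count=1 queue=[] holders={T1,T5}
Step 5: wait(T3) -> count=0 queue=[] holders={T1,T3,T5}
Step 6: signal(T1) -> count=1 queue=[] holders={T3,T5}
Step 7: wait(T4) -> count=0 queue=[] holders={T3,T4,T5}
Step 8: wait(T2) -> count=0 queue=[T2] holders={T3,T4,T5}
Step 9: wait(T1) -> count=0 queue=[T2,T1] holders={T3,T4,T5}
Step 10: signal(T3) -> count=0 queue=[T1] holders={T2,T4,T5}
Step 11: wait(T3) -> count=0 queue=[T1,T3] holders={T2,T4,T5}
Step 12: signal(T5) -> count=0 queue=[T3] holders={T1,T2,T4}
Step 13: signal(T1) -> count=0 queue=[] holders={T2,T3,T4}
Step 14: wait(T1) -> count=0 queue=[T1] holders={T2,T3,T4}
Final holders: T2,T3,T4

Answer: T2,T3,T4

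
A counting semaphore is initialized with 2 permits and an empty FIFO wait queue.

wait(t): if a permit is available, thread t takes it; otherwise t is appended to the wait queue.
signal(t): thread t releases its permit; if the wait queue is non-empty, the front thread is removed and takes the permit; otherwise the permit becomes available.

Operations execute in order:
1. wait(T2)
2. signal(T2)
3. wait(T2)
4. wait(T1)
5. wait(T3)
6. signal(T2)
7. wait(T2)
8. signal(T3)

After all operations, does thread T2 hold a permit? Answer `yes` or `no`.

Step 1: wait(T2) -> count=1 queue=[] holders={T2}
Step 2: signal(T2) -> count=2 queue=[] holders={none}
Step 3: wait(T2) -> count=1 queue=[] holders={T2}
Step 4: wait(T1) -> count=0 queue=[] holders={T1,T2}
Step 5: wait(T3) -> count=0 queue=[T3] holders={T1,T2}
Step 6: signal(T2) -> count=0 queue=[] holders={T1,T3}
Step 7: wait(T2) -> count=0 queue=[T2] holders={T1,T3}
Step 8: signal(T3) -> count=0 queue=[] holders={T1,T2}
Final holders: {T1,T2} -> T2 in holders

Answer: yes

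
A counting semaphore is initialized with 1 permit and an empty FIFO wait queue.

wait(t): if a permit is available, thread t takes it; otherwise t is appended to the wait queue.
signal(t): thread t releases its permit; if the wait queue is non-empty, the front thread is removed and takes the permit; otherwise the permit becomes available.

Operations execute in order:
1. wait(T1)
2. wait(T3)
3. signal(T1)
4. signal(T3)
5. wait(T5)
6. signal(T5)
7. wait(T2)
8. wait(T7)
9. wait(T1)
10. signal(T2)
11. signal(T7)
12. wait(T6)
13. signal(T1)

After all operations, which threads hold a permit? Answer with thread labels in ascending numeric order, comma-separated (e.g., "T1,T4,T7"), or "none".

Step 1: wait(T1) -> count=0 queue=[] holders={T1}
Step 2: wait(T3) -> count=0 queue=[T3] holders={T1}
Step 3: signal(T1) -> count=0 queue=[] holders={T3}
Step 4: signal(T3) -> count=1 queue=[] holders={none}
Step 5: wait(T5) -> count=0 queue=[] holders={T5}
Step 6: signal(T5) -> count=1 queue=[] holders={none}
Step 7: wait(T2) -> count=0 queue=[] holders={T2}
Step 8: wait(T7) -> count=0 queue=[T7] holders={T2}
Step 9: wait(T1) -> count=0 queue=[T7,T1] holders={T2}
Step 10: signal(T2) -> count=0 queue=[T1] holders={T7}
Step 11: signal(T7) -> count=0 queue=[] holders={T1}
Step 12: wait(T6) -> count=0 queue=[T6] holders={T1}
Step 13: signal(T1) -> count=0 queue=[] holders={T6}
Final holders: T6

Answer: T6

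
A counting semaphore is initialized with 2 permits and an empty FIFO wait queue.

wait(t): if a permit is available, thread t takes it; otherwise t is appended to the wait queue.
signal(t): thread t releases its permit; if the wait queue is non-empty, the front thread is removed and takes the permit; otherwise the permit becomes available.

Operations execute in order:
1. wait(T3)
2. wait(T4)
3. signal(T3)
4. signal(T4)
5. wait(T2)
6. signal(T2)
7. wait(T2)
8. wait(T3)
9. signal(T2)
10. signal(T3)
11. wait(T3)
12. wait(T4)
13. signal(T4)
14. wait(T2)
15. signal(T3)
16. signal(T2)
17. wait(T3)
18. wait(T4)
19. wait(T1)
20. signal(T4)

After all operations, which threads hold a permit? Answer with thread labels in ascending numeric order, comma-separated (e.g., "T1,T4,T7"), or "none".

Answer: T1,T3

Derivation:
Step 1: wait(T3) -> count=1 queue=[] holders={T3}
Step 2: wait(T4) -> count=0 queue=[] holders={T3,T4}
Step 3: signal(T3) -> count=1 queue=[] holders={T4}
Step 4: signal(T4) -> count=2 queue=[] holders={none}
Step 5: wait(T2) -> count=1 queue=[] holders={T2}
Step 6: signal(T2) -> count=2 queue=[] holders={none}
Step 7: wait(T2) -> count=1 queue=[] holders={T2}
Step 8: wait(T3) -> count=0 queue=[] holders={T2,T3}
Step 9: signal(T2) -> count=1 queue=[] holders={T3}
Step 10: signal(T3) -> count=2 queue=[] holders={none}
Step 11: wait(T3) -> count=1 queue=[] holders={T3}
Step 12: wait(T4) -> count=0 queue=[] holders={T3,T4}
Step 13: signal(T4) -> count=1 queue=[] holders={T3}
Step 14: wait(T2) -> count=0 queue=[] holders={T2,T3}
Step 15: signal(T3) -> count=1 queue=[] holders={T2}
Step 16: signal(T2) -> count=2 queue=[] holders={none}
Step 17: wait(T3) -> count=1 queue=[] holders={T3}
Step 18: wait(T4) -> count=0 queue=[] holders={T3,T4}
Step 19: wait(T1) -> count=0 queue=[T1] holders={T3,T4}
Step 20: signal(T4) -> count=0 queue=[] holders={T1,T3}
Final holders: T1,T3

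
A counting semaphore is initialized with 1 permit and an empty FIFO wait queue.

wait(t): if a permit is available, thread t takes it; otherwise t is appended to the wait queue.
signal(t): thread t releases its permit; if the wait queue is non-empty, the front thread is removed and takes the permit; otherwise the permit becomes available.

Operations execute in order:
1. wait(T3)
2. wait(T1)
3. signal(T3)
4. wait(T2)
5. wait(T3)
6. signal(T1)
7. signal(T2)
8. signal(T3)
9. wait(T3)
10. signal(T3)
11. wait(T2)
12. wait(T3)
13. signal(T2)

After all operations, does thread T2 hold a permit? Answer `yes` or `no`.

Answer: no

Derivation:
Step 1: wait(T3) -> count=0 queue=[] holders={T3}
Step 2: wait(T1) -> count=0 queue=[T1] holders={T3}
Step 3: signal(T3) -> count=0 queue=[] holders={T1}
Step 4: wait(T2) -> count=0 queue=[T2] holders={T1}
Step 5: wait(T3) -> count=0 queue=[T2,T3] holders={T1}
Step 6: signal(T1) -> count=0 queue=[T3] holders={T2}
Step 7: signal(T2) -> count=0 queue=[] holders={T3}
Step 8: signal(T3) -> count=1 queue=[] holders={none}
Step 9: wait(T3) -> count=0 queue=[] holders={T3}
Step 10: signal(T3) -> count=1 queue=[] holders={none}
Step 11: wait(T2) -> count=0 queue=[] holders={T2}
Step 12: wait(T3) -> count=0 queue=[T3] holders={T2}
Step 13: signal(T2) -> count=0 queue=[] holders={T3}
Final holders: {T3} -> T2 not in holders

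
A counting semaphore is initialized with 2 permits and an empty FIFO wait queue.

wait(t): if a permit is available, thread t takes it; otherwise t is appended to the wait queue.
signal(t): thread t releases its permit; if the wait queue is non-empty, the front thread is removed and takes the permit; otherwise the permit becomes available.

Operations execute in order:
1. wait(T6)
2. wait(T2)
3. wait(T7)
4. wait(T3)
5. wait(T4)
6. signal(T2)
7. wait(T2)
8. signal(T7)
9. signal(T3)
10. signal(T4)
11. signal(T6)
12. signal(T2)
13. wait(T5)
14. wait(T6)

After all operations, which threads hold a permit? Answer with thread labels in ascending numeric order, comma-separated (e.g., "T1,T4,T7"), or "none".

Step 1: wait(T6) -> count=1 queue=[] holders={T6}
Step 2: wait(T2) -> count=0 queue=[] holders={T2,T6}
Step 3: wait(T7) -> count=0 queue=[T7] holders={T2,T6}
Step 4: wait(T3) -> count=0 queue=[T7,T3] holders={T2,T6}
Step 5: wait(T4) -> count=0 queue=[T7,T3,T4] holders={T2,T6}
Step 6: signal(T2) -> count=0 queue=[T3,T4] holders={T6,T7}
Step 7: wait(T2) -> count=0 queue=[T3,T4,T2] holders={T6,T7}
Step 8: signal(T7) -> count=0 queue=[T4,T2] holders={T3,T6}
Step 9: signal(T3) -> count=0 queue=[T2] holders={T4,T6}
Step 10: signal(T4) -> count=0 queue=[] holders={T2,T6}
Step 11: signal(T6) -> count=1 queue=[] holders={T2}
Step 12: signal(T2) -> count=2 queue=[] holders={none}
Step 13: wait(T5) -> count=1 queue=[] holders={T5}
Step 14: wait(T6) -> count=0 queue=[] holders={T5,T6}
Final holders: T5,T6

Answer: T5,T6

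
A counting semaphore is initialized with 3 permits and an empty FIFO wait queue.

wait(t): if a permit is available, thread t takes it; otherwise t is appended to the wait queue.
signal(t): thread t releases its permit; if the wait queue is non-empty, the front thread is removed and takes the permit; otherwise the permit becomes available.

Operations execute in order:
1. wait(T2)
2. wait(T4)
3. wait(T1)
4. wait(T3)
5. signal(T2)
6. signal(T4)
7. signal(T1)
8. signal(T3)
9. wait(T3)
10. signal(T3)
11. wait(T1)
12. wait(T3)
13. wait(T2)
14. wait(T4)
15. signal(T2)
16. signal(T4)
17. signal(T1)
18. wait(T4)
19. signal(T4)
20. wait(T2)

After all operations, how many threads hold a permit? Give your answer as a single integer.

Step 1: wait(T2) -> count=2 queue=[] holders={T2}
Step 2: wait(T4) -> count=1 queue=[] holders={T2,T4}
Step 3: wait(T1) -> count=0 queue=[] holders={T1,T2,T4}
Step 4: wait(T3) -> count=0 queue=[T3] holders={T1,T2,T4}
Step 5: signal(T2) -> count=0 queue=[] holders={T1,T3,T4}
Step 6: signal(T4) -> count=1 queue=[] holders={T1,T3}
Step 7: signal(T1) -> count=2 queue=[] holders={T3}
Step 8: signal(T3) -> count=3 queue=[] holders={none}
Step 9: wait(T3) -> count=2 queue=[] holders={T3}
Step 10: signal(T3) -> count=3 queue=[] holders={none}
Step 11: wait(T1) -> count=2 queue=[] holders={T1}
Step 12: wait(T3) -> count=1 queue=[] holders={T1,T3}
Step 13: wait(T2) -> count=0 queue=[] holders={T1,T2,T3}
Step 14: wait(T4) -> count=0 queue=[T4] holders={T1,T2,T3}
Step 15: signal(T2) -> count=0 queue=[] holders={T1,T3,T4}
Step 16: signal(T4) -> count=1 queue=[] holders={T1,T3}
Step 17: signal(T1) -> count=2 queue=[] holders={T3}
Step 18: wait(T4) -> count=1 queue=[] holders={T3,T4}
Step 19: signal(T4) -> count=2 queue=[] holders={T3}
Step 20: wait(T2) -> count=1 queue=[] holders={T2,T3}
Final holders: {T2,T3} -> 2 thread(s)

Answer: 2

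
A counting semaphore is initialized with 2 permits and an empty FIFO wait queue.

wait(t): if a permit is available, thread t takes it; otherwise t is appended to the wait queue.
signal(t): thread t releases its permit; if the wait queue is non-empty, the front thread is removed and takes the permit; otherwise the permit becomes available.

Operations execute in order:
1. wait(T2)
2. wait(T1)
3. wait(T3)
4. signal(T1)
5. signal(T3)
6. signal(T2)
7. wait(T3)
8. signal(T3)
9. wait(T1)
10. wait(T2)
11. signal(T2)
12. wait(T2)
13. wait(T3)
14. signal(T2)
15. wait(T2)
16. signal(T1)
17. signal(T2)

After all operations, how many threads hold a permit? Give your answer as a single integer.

Step 1: wait(T2) -> count=1 queue=[] holders={T2}
Step 2: wait(T1) -> count=0 queue=[] holders={T1,T2}
Step 3: wait(T3) -> count=0 queue=[T3] holders={T1,T2}
Step 4: signal(T1) -> count=0 queue=[] holders={T2,T3}
Step 5: signal(T3) -> count=1 queue=[] holders={T2}
Step 6: signal(T2) -> count=2 queue=[] holders={none}
Step 7: wait(T3) -> count=1 queue=[] holders={T3}
Step 8: signal(T3) -> count=2 queue=[] holders={none}
Step 9: wait(T1) -> count=1 queue=[] holders={T1}
Step 10: wait(T2) -> count=0 queue=[] holders={T1,T2}
Step 11: signal(T2) -> count=1 queue=[] holders={T1}
Step 12: wait(T2) -> count=0 queue=[] holders={T1,T2}
Step 13: wait(T3) -> count=0 queue=[T3] holders={T1,T2}
Step 14: signal(T2) -> count=0 queue=[] holders={T1,T3}
Step 15: wait(T2) -> count=0 queue=[T2] holders={T1,T3}
Step 16: signal(T1) -> count=0 queue=[] holders={T2,T3}
Step 17: signal(T2) -> count=1 queue=[] holders={T3}
Final holders: {T3} -> 1 thread(s)

Answer: 1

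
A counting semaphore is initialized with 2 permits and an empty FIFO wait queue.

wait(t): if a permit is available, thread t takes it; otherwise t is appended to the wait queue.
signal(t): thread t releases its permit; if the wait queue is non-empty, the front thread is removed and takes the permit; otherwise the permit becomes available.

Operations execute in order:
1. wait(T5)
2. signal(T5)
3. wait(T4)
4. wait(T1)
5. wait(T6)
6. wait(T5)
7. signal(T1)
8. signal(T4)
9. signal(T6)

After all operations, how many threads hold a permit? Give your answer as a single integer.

Step 1: wait(T5) -> count=1 queue=[] holders={T5}
Step 2: signal(T5) -> count=2 queue=[] holders={none}
Step 3: wait(T4) -> count=1 queue=[] holders={T4}
Step 4: wait(T1) -> count=0 queue=[] holders={T1,T4}
Step 5: wait(T6) -> count=0 queue=[T6] holders={T1,T4}
Step 6: wait(T5) -> count=0 queue=[T6,T5] holders={T1,T4}
Step 7: signal(T1) -> count=0 queue=[T5] holders={T4,T6}
Step 8: signal(T4) -> count=0 queue=[] holders={T5,T6}
Step 9: signal(T6) -> count=1 queue=[] holders={T5}
Final holders: {T5} -> 1 thread(s)

Answer: 1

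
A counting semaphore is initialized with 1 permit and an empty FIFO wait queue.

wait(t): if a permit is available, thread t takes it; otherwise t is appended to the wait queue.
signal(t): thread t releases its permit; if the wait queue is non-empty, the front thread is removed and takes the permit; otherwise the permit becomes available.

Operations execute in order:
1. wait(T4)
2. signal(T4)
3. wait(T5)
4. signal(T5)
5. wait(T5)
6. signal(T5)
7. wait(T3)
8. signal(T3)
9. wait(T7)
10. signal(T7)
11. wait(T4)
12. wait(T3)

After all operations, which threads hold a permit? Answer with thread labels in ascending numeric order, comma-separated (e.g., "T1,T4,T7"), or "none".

Step 1: wait(T4) -> count=0 queue=[] holders={T4}
Step 2: signal(T4) -> count=1 queue=[] holders={none}
Step 3: wait(T5) -> count=0 queue=[] holders={T5}
Step 4: signal(T5) -> count=1 queue=[] holders={none}
Step 5: wait(T5) -> count=0 queue=[] holders={T5}
Step 6: signal(T5) -> count=1 queue=[] holders={none}
Step 7: wait(T3) -> count=0 queue=[] holders={T3}
Step 8: signal(T3) -> count=1 queue=[] holders={none}
Step 9: wait(T7) -> count=0 queue=[] holders={T7}
Step 10: signal(T7) -> count=1 queue=[] holders={none}
Step 11: wait(T4) -> count=0 queue=[] holders={T4}
Step 12: wait(T3) -> count=0 queue=[T3] holders={T4}
Final holders: T4

Answer: T4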